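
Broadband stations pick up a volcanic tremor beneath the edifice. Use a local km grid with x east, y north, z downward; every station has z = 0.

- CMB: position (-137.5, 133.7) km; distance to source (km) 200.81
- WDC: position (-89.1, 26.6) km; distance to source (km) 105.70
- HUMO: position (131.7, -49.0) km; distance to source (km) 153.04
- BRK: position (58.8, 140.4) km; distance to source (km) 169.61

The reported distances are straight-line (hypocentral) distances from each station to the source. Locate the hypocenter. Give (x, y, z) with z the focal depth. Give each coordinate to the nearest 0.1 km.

Each station gives a sphere (x−x_i)² + (y−y_i)² + z² = d_i² (stations at z=0).
Subtracting the CMB sphere from WDC and HUMO: z² cancels, leaving linear equations in x and y:
96.8 x − 214.2 y = 1016.60
538.4 x − 365.4 y = -132.64
Solving: x ≈ -5.001, y ≈ -7.006 km (keep extra digits for the depth step; rounded: -5.0, -7.0).
Then from the CMB sphere: z² = 200.81² − (x + 137.5)² − (y − 133.7)² with x = -5.001, y = -7.006, so z ≈ 54.502 ≈ 54.5 km.

(-5.0, -7.0, 54.5)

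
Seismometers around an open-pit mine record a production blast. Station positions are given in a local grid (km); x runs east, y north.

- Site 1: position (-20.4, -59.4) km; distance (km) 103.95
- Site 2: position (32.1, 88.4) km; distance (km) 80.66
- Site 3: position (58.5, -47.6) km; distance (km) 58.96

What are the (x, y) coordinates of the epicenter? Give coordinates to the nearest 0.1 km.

Circle about each station: (x + 20.4)² + (y + 59.4)² = 103.95²; (x − 32.1)² + (y − 88.4)² = 80.66²; (x − 58.5)² + (y + 47.6)² = 58.96².
Subtracting the Site 1 equation from the Site 2 and Site 3 equations removes the quadratic terms:
105.0 x + 295.6 y = 9200.02
157.8 x + 23.6 y = 9072.81
Solving the 2×2 system: x ≈ 55.8, y ≈ 11.3 km.

x ≈ 55.8 km, y ≈ 11.3 km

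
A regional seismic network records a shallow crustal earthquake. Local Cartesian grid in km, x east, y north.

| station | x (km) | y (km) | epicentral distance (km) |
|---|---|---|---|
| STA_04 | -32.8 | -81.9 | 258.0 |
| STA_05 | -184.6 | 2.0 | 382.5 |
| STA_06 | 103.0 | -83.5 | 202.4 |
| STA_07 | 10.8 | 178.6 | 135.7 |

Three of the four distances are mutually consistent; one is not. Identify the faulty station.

Solve using three stations at a time. Using STA_04, STA_06, STA_07 (subtract circle equations pairwise → linear system) gives (x, y) ≈ (131.7, 116.9).
Distances from that point to each station vs reported:
  STA_04: calculated 258.0 vs reported 258.0 → residual 0.0 km
  STA_05: calculated 336.5 vs reported 382.5 → residual 46.0 km
  STA_06: calculated 202.4 vs reported 202.4 → residual 0.0 km
  STA_07: calculated 135.7 vs reported 135.7 → residual 0.0 km
STA_04, STA_06, STA_07 are mutually consistent (residuals ≈ 0); STA_05 is off by 46.0 km.

STA_05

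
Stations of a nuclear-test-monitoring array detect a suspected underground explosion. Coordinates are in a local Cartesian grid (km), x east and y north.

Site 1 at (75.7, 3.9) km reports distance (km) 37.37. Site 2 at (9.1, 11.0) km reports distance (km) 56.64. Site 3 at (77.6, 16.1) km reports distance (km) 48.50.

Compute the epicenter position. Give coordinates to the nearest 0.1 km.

52.5 km east, -25.4 km north

Circle about each station: (x − 75.7)² + (y − 3.9)² = 37.37²; (x − 9.1)² + (y − 11.0)² = 56.64²; (x − 77.6)² + (y − 16.1)² = 48.50².
Subtracting the Site 1 equation from the Site 2 and Site 3 equations removes the quadratic terms:
-133.2 x + 14.2 y = -7353.46
3.8 x + 24.4 y = -420.46
Solving the 2×2 system: x ≈ 52.5, y ≈ -25.4 km.
Check against Site 1 (with the unrounded x, y): √((x − 75.7)²+(y − 3.9)²) = 37.38 ≈ 37.37 km. ✓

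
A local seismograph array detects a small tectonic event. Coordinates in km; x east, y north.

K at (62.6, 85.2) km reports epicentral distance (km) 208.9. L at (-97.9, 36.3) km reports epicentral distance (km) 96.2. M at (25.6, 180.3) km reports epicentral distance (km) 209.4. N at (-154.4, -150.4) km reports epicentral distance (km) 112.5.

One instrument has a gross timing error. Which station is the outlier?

M

Solve using three stations at a time. Using K, L, N (subtract circle equations pairwise → linear system) gives (x, y) ≈ (-88.1, -59.4).
Distances from that point to each station vs reported:
  K: calculated 208.9 vs reported 208.9 → residual 0.0 km
  L: calculated 96.2 vs reported 96.2 → residual 0.0 km
  M: calculated 265.4 vs reported 209.4 → residual 56.0 km
  N: calculated 112.5 vs reported 112.5 → residual 0.0 km
K, L, N are mutually consistent (residuals ≈ 0); M is off by 56.0 km.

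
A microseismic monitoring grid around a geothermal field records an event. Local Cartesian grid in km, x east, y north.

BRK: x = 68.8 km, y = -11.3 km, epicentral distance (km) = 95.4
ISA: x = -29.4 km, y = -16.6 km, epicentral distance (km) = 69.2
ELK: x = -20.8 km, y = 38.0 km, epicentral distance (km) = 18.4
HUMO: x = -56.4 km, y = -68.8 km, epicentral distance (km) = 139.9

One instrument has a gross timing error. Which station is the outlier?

HUMO

Solve using three stations at a time. Using BRK, ISA, ELK (subtract circle equations pairwise → linear system) gives (x, y) ≈ (-5.6, 48.4).
Distances from that point to each station vs reported:
  BRK: calculated 95.4 vs reported 95.4 → residual 0.0 km
  ISA: calculated 69.2 vs reported 69.2 → residual 0.0 km
  ELK: calculated 18.4 vs reported 18.4 → residual 0.0 km
  HUMO: calculated 127.7 vs reported 139.9 → residual 12.2 km
BRK, ISA, ELK are mutually consistent (residuals ≈ 0); HUMO is off by 12.2 km.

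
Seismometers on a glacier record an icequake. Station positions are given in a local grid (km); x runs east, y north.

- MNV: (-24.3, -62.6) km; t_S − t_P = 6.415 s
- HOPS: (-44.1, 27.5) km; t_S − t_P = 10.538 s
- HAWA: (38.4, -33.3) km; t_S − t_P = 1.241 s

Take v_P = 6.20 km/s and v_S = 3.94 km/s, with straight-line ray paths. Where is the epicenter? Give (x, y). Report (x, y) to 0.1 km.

Distance from S−P lag: d = Δt · v_P v_S / (v_P − v_S) = Δt · (6.20·3.94)/(6.20−3.94) ≈ 10.8088·Δt.
So d_MNV = 69.34, d_HOPS = 113.90, d_HAWA = 13.41 km.
Circle about each station: (x + 24.3)² + (y + 62.6)² = 69.34²; (x + 44.1)² + (y − 27.5)² = 113.90²; (x − 38.4)² + (y + 33.3)² = 13.41².
Subtracting pairs of circle equations eliminates x²+y² and gives linear equations (the radical axes):
-39.6 x + 180.2 y = -9973.36
125.4 x + 58.6 y = 2702.41
Solving the 2×2 system: x ≈ 43.0, y ≈ -45.9 km.

x ≈ 43.0 km, y ≈ -45.9 km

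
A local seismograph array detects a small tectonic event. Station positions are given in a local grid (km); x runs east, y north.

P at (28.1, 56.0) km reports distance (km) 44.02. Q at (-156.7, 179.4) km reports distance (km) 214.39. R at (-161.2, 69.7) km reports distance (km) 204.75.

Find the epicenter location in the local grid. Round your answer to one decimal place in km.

x ≈ 41.6 km, y ≈ 97.9 km

Circle about each station: (x − 28.1)² + (y − 56.0)² = 44.02²; (x + 156.7)² + (y − 179.4)² = 214.39²; (x + 161.2)² + (y − 69.7)² = 204.75².
Subtracting the P equation from the Q and R equations removes the quadratic terms:
-369.6 x + 246.8 y = 8788.33
-378.6 x + 27.4 y = -13066.88
Solving the 2×2 system: x ≈ 41.6, y ≈ 97.9 km.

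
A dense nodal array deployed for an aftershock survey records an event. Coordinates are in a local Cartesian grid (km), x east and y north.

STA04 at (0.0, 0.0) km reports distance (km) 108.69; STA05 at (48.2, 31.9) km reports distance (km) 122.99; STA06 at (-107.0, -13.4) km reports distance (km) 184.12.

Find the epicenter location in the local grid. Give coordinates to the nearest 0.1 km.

Circle about each station: x² + y² = 108.69²; (x − 48.2)² + (y − 31.9)² = 122.99²; (x + 107.0)² + (y + 13.4)² = 184.12².
Subtracting the STA04 equation from the STA05 and STA06 equations removes the quadratic terms:
96.4 x + 63.8 y = 27.83
-214.0 x − 26.8 y = -10458.10
Solving the 2×2 system: x ≈ 60.2, y ≈ -90.5 km.
Check against STA04 (with the unrounded x, y): √(x²+y²) = 108.73 ≈ 108.69 km. ✓

(60.2, -90.5)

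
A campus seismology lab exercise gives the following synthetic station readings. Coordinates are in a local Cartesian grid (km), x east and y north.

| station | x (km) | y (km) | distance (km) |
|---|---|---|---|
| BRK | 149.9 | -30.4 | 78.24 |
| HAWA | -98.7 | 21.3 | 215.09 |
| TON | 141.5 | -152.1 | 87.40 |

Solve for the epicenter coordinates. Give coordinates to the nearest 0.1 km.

90.4 km east, -81.2 km north

Circle about each station: (x − 149.9)² + (y + 30.4)² = 78.24²; (x + 98.7)² + (y − 21.3)² = 215.09²; (x − 141.5)² + (y + 152.1)² = 87.40².
Subtracting the BRK equation from the HAWA and TON equations removes the quadratic terms:
-497.2 x + 103.4 y = -53341.00
-16.8 x − 243.4 y = 18245.23
Solving the 2×2 system: x ≈ 90.4, y ≈ -81.2 km.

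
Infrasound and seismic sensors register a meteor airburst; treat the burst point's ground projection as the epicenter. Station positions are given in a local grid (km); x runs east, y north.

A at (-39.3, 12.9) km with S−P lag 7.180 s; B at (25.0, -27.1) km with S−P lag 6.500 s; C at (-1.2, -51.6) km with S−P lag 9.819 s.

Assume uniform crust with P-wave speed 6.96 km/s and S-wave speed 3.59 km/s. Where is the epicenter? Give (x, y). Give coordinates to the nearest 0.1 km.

Distance from S−P lag: d = Δt · v_P v_S / (v_P − v_S) = Δt · (6.96·3.59)/(6.96−3.59) ≈ 7.4144·Δt.
So d_A = 53.24, d_B = 48.19, d_C = 72.80 km.
Circle about each station: (x + 39.3)² + (y − 12.9)² = 53.24²; (x − 25.0)² + (y + 27.1)² = 48.19²; (x + 1.2)² + (y + 51.6)² = 72.80².
Subtracting pairs of circle equations eliminates x²+y² and gives linear equations (the radical axes):
128.6 x − 80.0 y = 160.73
76.2 x − 129.0 y = -1512.24
Solving the 2×2 system: x ≈ 13.5, y ≈ 19.7 km.
Check against A (with the unrounded x, y): √((x + 39.3)²+(y − 12.9)²) = 53.24 ≈ 53.24 km. ✓

(13.5, 19.7)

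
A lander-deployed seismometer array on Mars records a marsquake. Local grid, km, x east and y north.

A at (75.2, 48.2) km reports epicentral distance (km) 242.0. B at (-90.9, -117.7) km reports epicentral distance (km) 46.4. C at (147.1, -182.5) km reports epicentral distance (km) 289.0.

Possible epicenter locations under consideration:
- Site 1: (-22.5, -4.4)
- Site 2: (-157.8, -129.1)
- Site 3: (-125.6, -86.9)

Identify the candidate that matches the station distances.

Site 3

For each candidate, compare |candidate − station| to the reported distance:
Site 1: residuals A 131.0, B 85.9, C 43.1 → max 131.0 km
Site 2: residuals A 50.8, B 21.5, C 20.5 → max 50.8 km
Site 3: residuals A 0.0, B 0.0, C 0.0 → max 0.0 km
Only Site 3 has all residuals ≈ 0.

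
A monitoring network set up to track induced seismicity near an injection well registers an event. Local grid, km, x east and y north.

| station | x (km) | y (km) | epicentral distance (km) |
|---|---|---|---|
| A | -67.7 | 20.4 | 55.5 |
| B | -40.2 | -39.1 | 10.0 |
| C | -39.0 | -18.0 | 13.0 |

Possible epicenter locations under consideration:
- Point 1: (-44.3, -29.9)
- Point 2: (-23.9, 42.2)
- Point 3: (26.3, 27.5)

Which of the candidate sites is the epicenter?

Point 1

For each candidate, compare |candidate − station| to the reported distance:
Point 1: residuals A 0.0, B 0.1, C 0.0 → max 0.1 km
Point 2: residuals A 6.6, B 72.9, C 49.1 → max 72.9 km
Point 3: residuals A 38.8, B 84.1, C 66.6 → max 84.1 km
Only Point 1 has all residuals ≈ 0.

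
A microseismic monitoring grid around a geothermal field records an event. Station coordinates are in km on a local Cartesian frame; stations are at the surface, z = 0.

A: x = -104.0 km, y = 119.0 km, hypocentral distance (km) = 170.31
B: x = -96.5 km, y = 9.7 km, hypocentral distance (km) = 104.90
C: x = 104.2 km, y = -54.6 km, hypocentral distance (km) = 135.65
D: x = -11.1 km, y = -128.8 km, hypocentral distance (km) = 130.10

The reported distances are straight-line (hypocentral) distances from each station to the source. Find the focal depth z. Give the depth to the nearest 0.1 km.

57.1 km

Each station gives a sphere (x−x_i)² + (y−y_i)² + z² = d_i² (stations at z=0).
Subtracting the A sphere from B and C: z² cancels, leaving linear equations in x and y:
15.0 x − 218.6 y = 2430.83
416.4 x − 347.2 y = -533.63
Solving: x ≈ -11.194, y ≈ -11.888 km (keep extra digits for the depth step; rounded: -11.2, -11.9).
Then from the A sphere: z² = 170.31² − (x + 104.0)² − (y − 119.0)² with x = -11.194, y = -11.888, so z ≈ 57.104 ≈ 57.1 km.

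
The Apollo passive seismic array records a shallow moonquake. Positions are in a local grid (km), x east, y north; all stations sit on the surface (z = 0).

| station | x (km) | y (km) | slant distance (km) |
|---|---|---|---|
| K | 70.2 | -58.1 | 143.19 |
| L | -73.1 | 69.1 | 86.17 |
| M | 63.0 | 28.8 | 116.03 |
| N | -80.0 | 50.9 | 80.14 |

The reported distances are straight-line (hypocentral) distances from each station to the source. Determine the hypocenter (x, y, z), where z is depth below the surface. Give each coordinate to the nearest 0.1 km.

Each station gives a sphere (x−x_i)² + (y−y_i)² + z² = d_i² (stations at z=0).
Subtracting the K sphere from L and M: z² cancels, leaving linear equations in x and y:
-286.6 x + 254.4 y = 14892.88
-14.4 x + 173.8 y = 3535.21
Solving: x ≈ -36.600, y ≈ 17.308 km (keep extra digits for the depth step; rounded: -36.6, 17.3).
Then from the K sphere: z² = 143.19² − (x − 70.2)² − (y + 58.1)² with x = -36.600, y = 17.308, so z ≈ 58.402 ≈ 58.4 km.
Check against N (with the unrounded solution): distance 80.14 ≈ 80.14 km. ✓

x ≈ -36.6 km, y ≈ 17.3 km, depth ≈ 58.4 km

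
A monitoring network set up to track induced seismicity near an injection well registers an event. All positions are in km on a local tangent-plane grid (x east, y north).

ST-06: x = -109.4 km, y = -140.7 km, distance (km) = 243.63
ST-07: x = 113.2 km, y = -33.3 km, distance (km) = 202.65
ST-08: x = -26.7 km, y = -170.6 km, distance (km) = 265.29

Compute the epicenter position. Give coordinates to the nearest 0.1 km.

Circle about each station: (x + 109.4)² + (y + 140.7)² = 243.63²; (x − 113.2)² + (y + 33.3)² = 202.65²; (x + 26.7)² + (y + 170.6)² = 265.29².
Subtracting the ST-06 equation from the ST-07 and ST-08 equations removes the quadratic terms:
445.2 x + 214.8 y = 446.83
165.4 x − 59.8 y = -12970.81
Solving the 2×2 system: x ≈ -44.4, y ≈ 94.1 km.
Check against ST-06 (with the unrounded x, y): √((x + 109.4)²+(y + 140.7)²) = 243.63 ≈ 243.63 km. ✓

x ≈ -44.4 km, y ≈ 94.1 km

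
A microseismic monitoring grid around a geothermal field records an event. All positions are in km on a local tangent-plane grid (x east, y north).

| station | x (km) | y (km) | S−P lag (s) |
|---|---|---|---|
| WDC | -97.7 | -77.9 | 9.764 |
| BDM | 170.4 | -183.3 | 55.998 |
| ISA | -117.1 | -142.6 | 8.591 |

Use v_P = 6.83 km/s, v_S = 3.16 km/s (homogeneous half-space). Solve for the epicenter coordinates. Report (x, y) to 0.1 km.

Distance from S−P lag: d = Δt · v_P v_S / (v_P − v_S) = Δt · (6.83·3.16)/(6.83−3.16) ≈ 5.8809·Δt.
So d_WDC = 57.42, d_BDM = 329.32, d_ISA = 50.52 km.
Circle about each station: (x + 97.7)² + (y + 77.9)² = 57.42²; (x − 170.4)² + (y + 183.3)² = 329.32²; (x + 117.1)² + (y + 142.6)² = 50.52².
Subtracting the WDC equation from the BDM and ISA equations removes the quadratic terms:
536.2 x − 210.8 y = -58133.26
-38.8 x − 129.4 y = 19178.26
Solving the 2×2 system: x ≈ -149.1, y ≈ -103.5 km.

-149.1 km east, -103.5 km north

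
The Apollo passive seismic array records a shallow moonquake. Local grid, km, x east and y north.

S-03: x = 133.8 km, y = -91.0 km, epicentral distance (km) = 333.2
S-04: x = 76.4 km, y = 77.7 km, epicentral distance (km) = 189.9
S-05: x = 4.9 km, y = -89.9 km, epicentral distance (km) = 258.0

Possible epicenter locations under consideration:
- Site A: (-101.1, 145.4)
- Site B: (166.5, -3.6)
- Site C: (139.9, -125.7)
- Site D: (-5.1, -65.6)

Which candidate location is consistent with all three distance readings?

For each candidate, compare |candidate − station| to the reported distance:
Site A: residuals S-03 0.1, S-04 0.1, S-05 0.1 → max 0.1 km
Site B: residuals S-03 239.9, S-04 68.5, S-05 74.8 → max 239.9 km
Site C: residuals S-03 298.0, S-04 23.2, S-05 118.3 → max 298.0 km
Site D: residuals S-03 192.0, S-04 25.0, S-05 231.7 → max 231.7 km
Only Site A has all residuals ≈ 0.

Site A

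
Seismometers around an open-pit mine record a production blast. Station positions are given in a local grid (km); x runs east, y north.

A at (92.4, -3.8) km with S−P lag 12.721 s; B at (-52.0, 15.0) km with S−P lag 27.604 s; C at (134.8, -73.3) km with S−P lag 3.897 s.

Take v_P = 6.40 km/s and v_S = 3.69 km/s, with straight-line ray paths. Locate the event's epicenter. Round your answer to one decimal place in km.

Distance from S−P lag: d = Δt · v_P v_S / (v_P − v_S) = Δt · (6.40·3.69)/(6.40−3.69) ≈ 8.7144·Δt.
So d_A = 110.86, d_B = 240.55, d_C = 33.96 km.
Circle about each station: (x − 92.4)² + (y + 3.8)² = 110.86²; (x + 52.0)² + (y − 15.0)² = 240.55²; (x − 134.8)² + (y + 73.3)² = 33.96².
Subtracting pairs of circle equations eliminates x²+y² and gives linear equations (the radical axes):
-288.8 x + 37.6 y = -51197.56
84.8 x − 139.0 y = 26128.39
Solving the 2×2 system: x ≈ 166.0, y ≈ -86.7 km.

x ≈ 166.0 km, y ≈ -86.7 km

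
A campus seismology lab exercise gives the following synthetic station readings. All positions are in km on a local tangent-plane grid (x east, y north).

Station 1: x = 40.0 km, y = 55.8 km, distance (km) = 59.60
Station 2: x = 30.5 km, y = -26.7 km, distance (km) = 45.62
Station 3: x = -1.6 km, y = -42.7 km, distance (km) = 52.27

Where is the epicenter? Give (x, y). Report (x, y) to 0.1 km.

Circle about each station: (x − 40.0)² + (y − 55.8)² = 59.60²; (x − 30.5)² + (y + 26.7)² = 45.62²; (x + 1.6)² + (y + 42.7)² = 52.27².
Subtracting pairs of circle equations eliminates x²+y² and gives linear equations (the radical axes):
-19.0 x − 165.0 y = -1599.52
-83.2 x − 197.0 y = -2067.78
Solving the 2×2 system: x ≈ 2.6, y ≈ 9.4 km.

2.6 km east, 9.4 km north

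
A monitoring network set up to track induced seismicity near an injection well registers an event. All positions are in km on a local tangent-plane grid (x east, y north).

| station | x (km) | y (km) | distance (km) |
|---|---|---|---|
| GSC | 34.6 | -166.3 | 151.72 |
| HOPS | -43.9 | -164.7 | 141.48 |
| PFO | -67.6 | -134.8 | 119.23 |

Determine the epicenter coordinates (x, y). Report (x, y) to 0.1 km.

(-20.9, -25.1)

Circle about each station: (x − 34.6)² + (y + 166.3)² = 151.72²; (x + 43.9)² + (y + 164.7)² = 141.48²; (x + 67.6)² + (y + 134.8)² = 119.23².
Subtracting the GSC equation from the HOPS and PFO equations removes the quadratic terms:
-157.0 x + 3.2 y = 3202.82
-204.4 x + 63.0 y = 2691.12
Solving the 2×2 system: x ≈ -20.9, y ≈ -25.1 km.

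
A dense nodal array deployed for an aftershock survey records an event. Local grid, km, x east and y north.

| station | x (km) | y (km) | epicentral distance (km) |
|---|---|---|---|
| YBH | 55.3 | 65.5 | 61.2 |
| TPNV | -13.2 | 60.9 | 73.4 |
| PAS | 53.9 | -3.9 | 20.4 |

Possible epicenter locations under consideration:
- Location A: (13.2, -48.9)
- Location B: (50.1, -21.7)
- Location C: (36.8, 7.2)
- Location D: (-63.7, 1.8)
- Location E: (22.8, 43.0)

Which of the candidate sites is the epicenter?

Location C

For each candidate, compare |candidate − station| to the reported distance:
Location A: residuals YBH 60.7, TPNV 39.5, PAS 40.3 → max 60.7 km
Location B: residuals YBH 26.2, TPNV 30.7, PAS 2.2 → max 30.7 km
Location C: residuals YBH 0.0, TPNV 0.0, PAS 0.0 → max 0.0 km
Location D: residuals YBH 73.8, TPNV 4.3, PAS 97.3 → max 97.3 km
Location E: residuals YBH 21.7, TPNV 33.2, PAS 35.9 → max 35.9 km
Only Location C has all residuals ≈ 0.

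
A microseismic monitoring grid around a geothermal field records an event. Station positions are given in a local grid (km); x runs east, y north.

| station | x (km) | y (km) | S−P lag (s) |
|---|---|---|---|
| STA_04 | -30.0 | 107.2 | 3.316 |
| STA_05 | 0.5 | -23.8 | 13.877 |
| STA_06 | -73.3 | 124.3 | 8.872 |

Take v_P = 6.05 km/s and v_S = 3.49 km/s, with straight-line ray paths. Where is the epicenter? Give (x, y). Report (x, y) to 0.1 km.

x ≈ -8.5 km, y ≈ 90.3 km

Distance from S−P lag: d = Δt · v_P v_S / (v_P − v_S) = Δt · (6.05·3.49)/(6.05−3.49) ≈ 8.2479·Δt.
So d_STA_04 = 27.35, d_STA_05 = 114.46, d_STA_06 = 73.17 km.
Circle about each station: (x + 30.0)² + (y − 107.2)² = 27.35²; (x − 0.5)² + (y + 23.8)² = 114.46²; (x + 73.3)² + (y − 124.3)² = 73.17².
Subtracting pairs of circle equations eliminates x²+y² and gives linear equations (the radical axes):
61.0 x − 262.0 y = -24178.22
-86.6 x + 34.2 y = 3825.71
Solving the 2×2 system: x ≈ -8.5, y ≈ 90.3 km.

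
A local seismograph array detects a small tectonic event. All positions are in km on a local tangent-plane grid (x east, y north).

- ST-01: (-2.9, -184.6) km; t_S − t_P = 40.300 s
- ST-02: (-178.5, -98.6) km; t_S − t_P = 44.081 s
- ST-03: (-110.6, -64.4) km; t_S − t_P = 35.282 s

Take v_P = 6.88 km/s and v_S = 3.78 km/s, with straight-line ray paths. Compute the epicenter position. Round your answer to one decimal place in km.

x ≈ 108.5 km, y ≈ 134.6 km

Distance from S−P lag: d = Δt · v_P v_S / (v_P − v_S) = Δt · (6.88·3.78)/(6.88−3.78) ≈ 8.3892·Δt.
So d_ST-01 = 338.08, d_ST-02 = 369.80, d_ST-03 = 295.99 km.
Circle about each station: (x + 2.9)² + (y + 184.6)² = 338.08²; (x + 178.5)² + (y + 98.6)² = 369.80²; (x + 110.6)² + (y + 64.4)² = 295.99².
Subtracting pairs of circle equations eliminates x²+y² and gives linear equations (the radical axes):
-351.2 x + 172.0 y = -14955.31
-215.4 x + 240.4 y = 8982.16
Solving the 2×2 system: x ≈ 108.5, y ≈ 134.6 km.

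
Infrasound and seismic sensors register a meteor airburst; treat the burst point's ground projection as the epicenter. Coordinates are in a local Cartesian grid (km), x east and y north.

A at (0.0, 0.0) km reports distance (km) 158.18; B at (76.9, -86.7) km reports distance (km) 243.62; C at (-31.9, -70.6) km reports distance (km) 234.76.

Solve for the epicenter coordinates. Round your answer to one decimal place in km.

Circle about each station: x² + y² = 158.18²; (x − 76.9)² + (y + 86.7)² = 243.62²; (x + 31.9)² + (y + 70.6)² = 234.76².
Subtracting the A equation from the B and C equations removes the quadratic terms:
153.8 x − 173.4 y = -20899.29
-63.8 x − 141.2 y = -24089.38
Solving the 2×2 system: x ≈ 37.4, y ≈ 153.7 km.

37.4 km east, 153.7 km north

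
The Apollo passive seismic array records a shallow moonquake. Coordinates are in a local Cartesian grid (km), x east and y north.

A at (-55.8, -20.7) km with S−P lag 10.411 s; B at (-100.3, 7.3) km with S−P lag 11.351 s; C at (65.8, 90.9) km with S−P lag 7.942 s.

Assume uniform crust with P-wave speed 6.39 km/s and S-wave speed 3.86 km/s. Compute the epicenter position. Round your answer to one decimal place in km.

Distance from S−P lag: d = Δt · v_P v_S / (v_P − v_S) = Δt · (6.39·3.86)/(6.39−3.86) ≈ 9.7492·Δt.
So d_A = 101.50, d_B = 110.66, d_C = 77.43 km.
Circle about each station: (x + 55.8)² + (y + 20.7)² = 101.50²; (x + 100.3)² + (y − 7.3)² = 110.66²; (x − 65.8)² + (y − 90.9)² = 77.43².
Subtracting the A equation from the B and C equations removes the quadratic terms:
-89.0 x + 56.0 y = 4627.86
243.2 x + 223.2 y = 13357.17
Solving the 2×2 system: x ≈ -8.5, y ≈ 69.1 km.
Check against A (with the unrounded x, y): √((x + 55.8)²+(y + 20.7)²) = 101.51 ≈ 101.50 km. ✓

(-8.5, 69.1)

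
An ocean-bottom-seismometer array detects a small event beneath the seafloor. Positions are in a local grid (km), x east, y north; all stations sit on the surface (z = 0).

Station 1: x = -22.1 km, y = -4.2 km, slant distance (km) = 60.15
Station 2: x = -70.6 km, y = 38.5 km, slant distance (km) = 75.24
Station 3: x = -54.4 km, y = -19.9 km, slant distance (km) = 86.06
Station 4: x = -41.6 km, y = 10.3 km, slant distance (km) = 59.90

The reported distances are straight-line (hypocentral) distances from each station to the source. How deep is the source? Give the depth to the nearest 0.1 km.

Each station gives a sphere (x−x_i)² + (y−y_i)² + z² = d_i² (stations at z=0).
Subtracting the Station 1 sphere from Station 2 and Station 3: z² cancels, leaving linear equations in x and y:
-97.0 x + 85.4 y = 3917.52
-64.6 x − 31.4 y = -938.98
Solving: x ≈ -5.001, y ≈ 40.192 km (keep extra digits for the depth step; rounded: -5.0, 40.2).
Then from the Station 1 sphere: z² = 60.15² − (x + 22.1)² − (y + 4.2)² with x = -5.001, y = 40.192, so z ≈ 36.810 ≈ 36.8 km.

36.8 km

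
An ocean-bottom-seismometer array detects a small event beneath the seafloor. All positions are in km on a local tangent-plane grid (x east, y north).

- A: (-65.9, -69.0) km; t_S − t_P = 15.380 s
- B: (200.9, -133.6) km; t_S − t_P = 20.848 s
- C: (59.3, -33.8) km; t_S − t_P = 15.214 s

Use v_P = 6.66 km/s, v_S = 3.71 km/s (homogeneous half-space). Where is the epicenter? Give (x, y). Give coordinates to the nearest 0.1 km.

x ≈ 27.9 km, y ≈ -157.3 km

Distance from S−P lag: d = Δt · v_P v_S / (v_P − v_S) = Δt · (6.66·3.71)/(6.66−3.71) ≈ 8.3758·Δt.
So d_A = 128.82, d_B = 174.62, d_C = 127.43 km.
Circle about each station: (x + 65.9)² + (y + 69.0)² = 128.82²; (x − 200.9)² + (y + 133.6)² = 174.62²; (x − 59.3)² + (y + 33.8)² = 127.43².
Subtracting the A equation from the B and C equations removes the quadratic terms:
533.6 x − 129.2 y = 35208.41
250.4 x + 70.4 y = -4088.69
Solving the 2×2 system: x ≈ 27.9, y ≈ -157.3 km.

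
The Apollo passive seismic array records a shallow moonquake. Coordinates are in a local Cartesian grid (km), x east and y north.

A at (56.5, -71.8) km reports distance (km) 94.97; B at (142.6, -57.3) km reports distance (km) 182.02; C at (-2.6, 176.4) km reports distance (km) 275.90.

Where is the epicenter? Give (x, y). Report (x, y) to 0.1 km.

Circle about each station: (x − 56.5)² + (y + 71.8)² = 94.97²; (x − 142.6)² + (y + 57.3)² = 182.02²; (x + 2.6)² + (y − 176.4)² = 275.90².
Subtracting pairs of circle equations eliminates x²+y² and gives linear equations (the radical axes):
172.2 x + 29.0 y = -8841.42
-118.2 x + 496.4 y = -44325.28
Solving the 2×2 system: x ≈ -34.9, y ≈ -97.6 km.

(-34.9, -97.6)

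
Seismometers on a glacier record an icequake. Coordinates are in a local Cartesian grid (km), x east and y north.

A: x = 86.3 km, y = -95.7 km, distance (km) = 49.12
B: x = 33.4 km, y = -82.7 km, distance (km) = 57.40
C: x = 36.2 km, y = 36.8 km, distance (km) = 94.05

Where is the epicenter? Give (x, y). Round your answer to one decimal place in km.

Circle about each station: (x − 86.3)² + (y + 95.7)² = 49.12²; (x − 33.4)² + (y + 82.7)² = 57.40²; (x − 36.2)² + (y − 36.8)² = 94.05².
Subtracting the A equation from the B and C equations removes the quadratic terms:
-105.8 x + 26.0 y = -9533.32
-100.2 x + 265.0 y = -20374.13
Solving the 2×2 system: x ≈ 78.5, y ≈ -47.2 km.
Check against A (with the unrounded x, y): √((x − 86.3)²+(y + 95.7)²) = 49.12 ≈ 49.12 km. ✓

78.5 km east, -47.2 km north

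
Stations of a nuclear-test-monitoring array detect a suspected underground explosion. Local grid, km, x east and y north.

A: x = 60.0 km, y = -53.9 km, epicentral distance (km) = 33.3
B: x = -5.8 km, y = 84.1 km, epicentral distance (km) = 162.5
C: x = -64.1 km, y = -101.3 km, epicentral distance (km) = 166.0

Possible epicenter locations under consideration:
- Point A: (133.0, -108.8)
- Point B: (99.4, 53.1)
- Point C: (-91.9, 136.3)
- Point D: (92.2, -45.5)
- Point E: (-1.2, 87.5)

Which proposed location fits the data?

For each candidate, compare |candidate − station| to the reported distance:
Point A: residuals A 58.0, B 75.1, C 31.2 → max 75.1 km
Point B: residuals A 80.7, B 52.8, C 58.9 → max 80.7 km
Point C: residuals A 210.1, B 61.8, C 73.2 → max 210.1 km
Point D: residuals A 0.0, B 0.0, C 0.0 → max 0.0 km
Point E: residuals A 120.8, B 156.8, C 33.0 → max 156.8 km
Only Point D has all residuals ≈ 0.

Point D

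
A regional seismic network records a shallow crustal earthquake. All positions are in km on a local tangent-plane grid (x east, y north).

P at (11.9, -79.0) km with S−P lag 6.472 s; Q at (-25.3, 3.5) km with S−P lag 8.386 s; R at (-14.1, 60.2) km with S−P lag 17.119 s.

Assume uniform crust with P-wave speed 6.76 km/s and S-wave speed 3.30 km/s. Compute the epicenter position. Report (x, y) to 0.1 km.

x ≈ -18.2 km, y ≈ -50.1 km

Distance from S−P lag: d = Δt · v_P v_S / (v_P − v_S) = Δt · (6.76·3.30)/(6.76−3.30) ≈ 6.4474·Δt.
So d_P = 41.73, d_Q = 54.07, d_R = 110.37 km.
Circle about each station: (x − 11.9)² + (y + 79.0)² = 41.73²; (x + 25.3)² + (y − 3.5)² = 54.07²; (x + 14.1)² + (y − 60.2)² = 110.37².
Subtracting the P equation from the Q and R equations removes the quadratic terms:
-74.4 x + 165.0 y = -6912.44
-52.0 x + 278.4 y = -12999.90
Solving the 2×2 system: x ≈ -18.2, y ≈ -50.1 km.
Check against P (with the unrounded x, y): √((x − 11.9)²+(y + 79.0)²) = 41.72 ≈ 41.73 km. ✓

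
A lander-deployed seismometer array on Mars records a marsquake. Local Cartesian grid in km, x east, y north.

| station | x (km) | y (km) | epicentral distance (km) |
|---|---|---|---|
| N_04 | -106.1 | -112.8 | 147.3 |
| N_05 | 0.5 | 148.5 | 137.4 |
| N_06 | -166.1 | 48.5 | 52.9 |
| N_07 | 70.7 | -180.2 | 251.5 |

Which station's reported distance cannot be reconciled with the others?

Solve using three stations at a time. Using N_04, N_05, N_07 (subtract circle equations pairwise → linear system) gives (x, y) ≈ (-68.1, 29.5).
Distances from that point to each station vs reported:
  N_04: calculated 147.3 vs reported 147.3 → residual 0.0 km
  N_05: calculated 137.4 vs reported 137.4 → residual 0.0 km
  N_06: calculated 99.8 vs reported 52.9 → residual 46.9 km
  N_07: calculated 251.5 vs reported 251.5 → residual 0.0 km
N_04, N_05, N_07 are mutually consistent (residuals ≈ 0); N_06 is off by 46.9 km.

N_06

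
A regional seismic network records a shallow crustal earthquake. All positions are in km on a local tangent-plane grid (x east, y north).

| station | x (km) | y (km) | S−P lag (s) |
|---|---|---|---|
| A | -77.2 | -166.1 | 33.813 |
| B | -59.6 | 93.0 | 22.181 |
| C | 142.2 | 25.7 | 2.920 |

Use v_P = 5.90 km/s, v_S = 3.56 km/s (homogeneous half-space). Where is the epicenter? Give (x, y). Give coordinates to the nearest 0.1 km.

Distance from S−P lag: d = Δt · v_P v_S / (v_P − v_S) = Δt · (5.90·3.56)/(5.90−3.56) ≈ 8.9761·Δt.
So d_A = 303.51, d_B = 199.10, d_C = 26.21 km.
Circle about each station: (x + 77.2)² + (y + 166.1)² = 303.51²; (x + 59.6)² + (y − 93.0)² = 199.10²; (x − 142.2)² + (y − 25.7)² = 26.21².
Subtracting pairs of circle equations eliminates x²+y² and gives linear equations (the radical axes):
35.2 x + 518.2 y = 31129.62
438.8 x + 383.6 y = 78763.64
Solving the 2×2 system: x ≈ 135.0, y ≈ 50.9 km.
Check against A (with the unrounded x, y): √((x + 77.2)²+(y + 166.1)²) = 303.51 ≈ 303.51 km. ✓

135.0 km east, 50.9 km north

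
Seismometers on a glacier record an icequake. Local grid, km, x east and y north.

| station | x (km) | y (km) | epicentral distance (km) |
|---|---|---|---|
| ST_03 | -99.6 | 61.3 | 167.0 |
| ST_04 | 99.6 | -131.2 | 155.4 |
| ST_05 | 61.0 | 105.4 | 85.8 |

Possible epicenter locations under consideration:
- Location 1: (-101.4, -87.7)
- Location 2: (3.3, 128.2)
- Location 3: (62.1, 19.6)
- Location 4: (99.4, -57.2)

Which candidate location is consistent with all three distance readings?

For each candidate, compare |candidate − station| to the reported distance:
Location 1: residuals ST_03 18.0, ST_04 50.3, ST_05 166.5 → max 166.5 km
Location 2: residuals ST_03 44.3, ST_04 121.3, ST_05 23.8 → max 121.3 km
Location 3: residuals ST_03 0.0, ST_04 0.0, ST_05 0.0 → max 0.0 km
Location 4: residuals ST_03 64.6, ST_04 81.4, ST_05 81.3 → max 81.4 km
Only Location 3 has all residuals ≈ 0.

Location 3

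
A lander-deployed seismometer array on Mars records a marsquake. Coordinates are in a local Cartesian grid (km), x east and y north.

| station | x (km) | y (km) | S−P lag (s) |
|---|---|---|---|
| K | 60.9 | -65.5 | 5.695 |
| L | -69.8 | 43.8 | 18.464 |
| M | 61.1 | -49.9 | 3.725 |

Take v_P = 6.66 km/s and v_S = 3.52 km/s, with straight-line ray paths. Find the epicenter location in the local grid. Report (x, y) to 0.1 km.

50.0 km east, -24.4 km north

Distance from S−P lag: d = Δt · v_P v_S / (v_P − v_S) = Δt · (6.66·3.52)/(6.66−3.52) ≈ 7.4660·Δt.
So d_K = 42.52, d_L = 137.85, d_M = 27.81 km.
Circle about each station: (x − 60.9)² + (y + 65.5)² = 42.52²; (x + 69.8)² + (y − 43.8)² = 137.85²; (x − 61.1)² + (y + 49.9)² = 27.81².
Subtracting the K equation from the L and M equations removes the quadratic terms:
-261.4 x + 218.6 y = -18403.25
0.4 x + 31.2 y = -741.29
Solving the 2×2 system: x ≈ 50.0, y ≈ -24.4 km.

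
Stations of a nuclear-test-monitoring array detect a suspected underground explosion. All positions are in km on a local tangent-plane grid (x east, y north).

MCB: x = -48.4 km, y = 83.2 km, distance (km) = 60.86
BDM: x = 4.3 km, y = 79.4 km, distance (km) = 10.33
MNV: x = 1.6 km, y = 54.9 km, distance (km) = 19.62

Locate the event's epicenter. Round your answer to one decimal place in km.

x ≈ 11.4 km, y ≈ 71.9 km

Circle about each station: (x + 48.4)² + (y − 83.2)² = 60.86²; (x − 4.3)² + (y − 79.4)² = 10.33²; (x − 1.6)² + (y − 54.9)² = 19.62².
Subtracting pairs of circle equations eliminates x²+y² and gives linear equations (the radical axes):
105.4 x − 7.6 y = 655.28
100.0 x − 56.6 y = -2929.23
Solving the 2×2 system: x ≈ 11.4, y ≈ 71.9 km.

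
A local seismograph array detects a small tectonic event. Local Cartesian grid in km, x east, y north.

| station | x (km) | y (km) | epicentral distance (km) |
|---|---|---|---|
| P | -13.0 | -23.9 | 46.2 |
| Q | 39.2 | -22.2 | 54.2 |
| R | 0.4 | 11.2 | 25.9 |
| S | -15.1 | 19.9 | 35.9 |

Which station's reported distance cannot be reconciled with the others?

P

Solve using three stations at a time. Using Q, R, S (subtract circle equations pairwise → linear system) gives (x, y) ≈ (19.9, 28.5).
Distances from that point to each station vs reported:
  P: calculated 61.8 vs reported 46.2 → residual 15.6 km
  Q: calculated 54.3 vs reported 54.2 → residual 0.1 km
  R: calculated 26.0 vs reported 25.9 → residual 0.1 km
  S: calculated 36.0 vs reported 35.9 → residual 0.1 km
Q, R, S are mutually consistent (residuals ≈ 0); P is off by 15.6 km.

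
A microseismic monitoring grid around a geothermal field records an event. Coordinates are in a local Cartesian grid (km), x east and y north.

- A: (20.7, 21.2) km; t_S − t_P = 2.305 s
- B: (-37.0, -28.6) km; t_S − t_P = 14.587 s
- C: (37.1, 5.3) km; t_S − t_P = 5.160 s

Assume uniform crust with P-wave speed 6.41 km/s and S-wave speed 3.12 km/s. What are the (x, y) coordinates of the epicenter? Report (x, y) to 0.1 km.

Distance from S−P lag: d = Δt · v_P v_S / (v_P − v_S) = Δt · (6.41·3.12)/(6.41−3.12) ≈ 6.0788·Δt.
So d_A = 14.01, d_B = 88.67, d_C = 31.37 km.
Circle about each station: (x − 20.7)² + (y − 21.2)² = 14.01²; (x + 37.0)² + (y + 28.6)² = 88.67²; (x − 37.1)² + (y − 5.3)² = 31.37².
Subtracting the A equation from the B and C equations removes the quadratic terms:
-115.4 x − 99.6 y = -6357.06
32.8 x − 31.8 y = -261.23
Solving the 2×2 system: x ≈ 25.4, y ≈ 34.4 km.

25.4 km east, 34.4 km north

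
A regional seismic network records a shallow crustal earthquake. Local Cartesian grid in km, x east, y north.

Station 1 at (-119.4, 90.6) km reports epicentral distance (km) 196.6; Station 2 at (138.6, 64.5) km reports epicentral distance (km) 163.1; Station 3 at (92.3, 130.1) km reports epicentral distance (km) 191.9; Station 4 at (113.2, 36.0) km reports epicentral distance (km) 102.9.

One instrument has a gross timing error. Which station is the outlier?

Solve using three stations at a time. Using Station 1, Station 2, Station 3 (subtract circle equations pairwise → linear system) gives (x, y) ≈ (20.3, -47.8).
Distances from that point to each station vs reported:
  Station 1: calculated 196.6 vs reported 196.6 → residual 0.0 km
  Station 2: calculated 163.1 vs reported 163.1 → residual 0.0 km
  Station 3: calculated 191.9 vs reported 191.9 → residual 0.0 km
  Station 4: calculated 125.1 vs reported 102.9 → residual 22.2 km
Station 1, Station 2, Station 3 are mutually consistent (residuals ≈ 0); Station 4 is off by 22.2 km.

Station 4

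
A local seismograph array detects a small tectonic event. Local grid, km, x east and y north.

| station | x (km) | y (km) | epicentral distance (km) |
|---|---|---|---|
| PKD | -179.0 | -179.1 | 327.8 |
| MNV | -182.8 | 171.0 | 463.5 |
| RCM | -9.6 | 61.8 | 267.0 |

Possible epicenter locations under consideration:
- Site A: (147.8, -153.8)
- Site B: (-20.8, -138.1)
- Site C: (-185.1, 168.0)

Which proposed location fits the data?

For each candidate, compare |candidate − station| to the reported distance:
Site A: residuals PKD 0.0, MNV 0.0, RCM 0.1 → max 0.1 km
Site B: residuals PKD 164.4, MNV 114.5, RCM 66.8 → max 164.4 km
Site C: residuals PKD 19.4, MNV 459.7, RCM 61.9 → max 459.7 km
Only Site A has all residuals ≈ 0.

Site A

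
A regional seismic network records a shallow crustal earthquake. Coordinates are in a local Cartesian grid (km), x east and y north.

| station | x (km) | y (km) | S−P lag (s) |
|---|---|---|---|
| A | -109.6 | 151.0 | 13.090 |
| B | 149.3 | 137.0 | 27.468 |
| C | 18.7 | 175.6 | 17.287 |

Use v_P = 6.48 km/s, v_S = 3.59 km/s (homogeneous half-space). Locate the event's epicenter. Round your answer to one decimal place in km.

x ≈ -57.7 km, y ≈ 59.3 km

Distance from S−P lag: d = Δt · v_P v_S / (v_P − v_S) = Δt · (6.48·3.59)/(6.48−3.59) ≈ 8.0496·Δt.
So d_A = 105.37, d_B = 221.11, d_C = 139.15 km.
Circle about each station: (x + 109.6)² + (y − 151.0)² = 105.37²; (x − 149.3)² + (y − 137.0)² = 221.11²; (x − 18.7)² + (y − 175.6)² = 139.15².
Subtracting the A equation from the B and C equations removes the quadratic terms:
517.8 x − 28.0 y = -31540.47
256.6 x + 49.2 y = -11888.00
Solving the 2×2 system: x ≈ -57.7, y ≈ 59.3 km.
Check against A (with the unrounded x, y): √((x + 109.6)²+(y − 151.0)²) = 105.34 ≈ 105.37 km. ✓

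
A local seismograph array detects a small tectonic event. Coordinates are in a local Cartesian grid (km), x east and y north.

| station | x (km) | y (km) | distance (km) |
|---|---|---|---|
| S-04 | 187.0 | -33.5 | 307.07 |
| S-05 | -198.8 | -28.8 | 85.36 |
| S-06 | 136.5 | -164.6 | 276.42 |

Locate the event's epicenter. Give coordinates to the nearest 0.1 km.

x ≈ -119.0 km, y ≈ -59.1 km

Circle about each station: (x − 187.0)² + (y + 33.5)² = 307.07²; (x + 198.8)² + (y + 28.8)² = 85.36²; (x − 136.5)² + (y + 164.6)² = 276.42².
Subtracting the S-04 equation from the S-05 and S-06 equations removes the quadratic terms:
-771.6 x + 9.4 y = 91265.29
-101.0 x − 262.2 y = 27518.13
Solving the 2×2 system: x ≈ -119.0, y ≈ -59.1 km.
Check against S-04 (with the unrounded x, y): √((x − 187.0)²+(y + 33.5)²) = 307.07 ≈ 307.07 km. ✓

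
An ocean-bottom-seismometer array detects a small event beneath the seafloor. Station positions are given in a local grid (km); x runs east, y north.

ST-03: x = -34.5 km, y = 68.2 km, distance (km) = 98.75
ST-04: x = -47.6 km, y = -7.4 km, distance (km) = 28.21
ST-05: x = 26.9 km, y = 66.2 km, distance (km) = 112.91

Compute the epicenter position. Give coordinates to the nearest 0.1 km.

Circle about each station: (x + 34.5)² + (y − 68.2)² = 98.75²; (x + 47.6)² + (y + 7.4)² = 28.21²; (x − 26.9)² + (y − 66.2)² = 112.91².
Subtracting pairs of circle equations eliminates x²+y² and gives linear equations (the radical axes):
-26.2 x − 151.2 y = 5434.79
122.8 x − 4.0 y = -3732.55
Solving the 2×2 system: x ≈ -31.4, y ≈ -30.5 km.
Check against ST-03 (with the unrounded x, y): √((x + 34.5)²+(y − 68.2)²) = 98.75 ≈ 98.75 km. ✓

x ≈ -31.4 km, y ≈ -30.5 km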